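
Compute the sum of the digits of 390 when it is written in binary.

4

390 in base 2 is 110000110.
Digit sum: 1+1+0+0+0+0+1+1+0 = 4.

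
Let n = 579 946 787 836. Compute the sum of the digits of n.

79

5+7+9+9+4+6+7+8+7+8+3+6 = 79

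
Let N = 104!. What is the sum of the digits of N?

702

104! = 10299016745145627623848583864765044283053772454999072182325491776887871732475287174542709871683888003235965704141638377695179741979175588724736000000000000000000000000
Sum of its 167 digits: 702.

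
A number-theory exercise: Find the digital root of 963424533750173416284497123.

5

9+6+3+4+2+4+5+3+3+7+5+0+1+7+3+4+1+6+2+8+4+4+9+7+1+2+3 = 113
1+1+3 = 5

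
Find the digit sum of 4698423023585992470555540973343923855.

175

4+6+9+8+4+2+3+0+2+3+5+8+5+9+9+2+4+7+0+5+5+5+5+4+0+9+7+3+3+4+3+9+2+3+8+5+5 = 175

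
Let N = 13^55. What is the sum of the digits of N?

292

13^55 = 18487763498758903017821863604872883745551547783010632046513957
Sum of its 62 digits: 292.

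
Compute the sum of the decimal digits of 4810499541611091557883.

99

4+8+1+0+4+9+9+5+4+1+6+1+1+0+9+1+5+5+7+8+8+3 = 99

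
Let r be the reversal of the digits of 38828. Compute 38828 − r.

Reverse of 38828 is 82883.
38828 − 82883 = -44055

-44055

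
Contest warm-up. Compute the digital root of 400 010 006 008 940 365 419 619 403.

4+0+0+0+1+0+0+0+6+0+0+8+9+4+0+3+6+5+4+1+9+6+1+9+4+0+3 = 83
8+3 = 11
1+1 = 2

2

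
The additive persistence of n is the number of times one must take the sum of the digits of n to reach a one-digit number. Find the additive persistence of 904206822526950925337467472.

904206822526950925337467472 → 119 → 11 → 2 (3 steps)

3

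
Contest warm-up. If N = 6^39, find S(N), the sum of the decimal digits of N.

162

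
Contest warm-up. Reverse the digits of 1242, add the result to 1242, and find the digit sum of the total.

Reversal of 1242 is 2421; 1242 + 2421 = 3663.
Digit sum of 3663: 3+6+6+3 = 18.

18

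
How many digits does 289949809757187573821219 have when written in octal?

289949809757187573821219 in base 8 is 75314327572243540777027443, which has 26 digits.

26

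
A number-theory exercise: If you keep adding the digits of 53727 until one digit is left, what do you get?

5+3+7+2+7 = 24
2+4 = 6

6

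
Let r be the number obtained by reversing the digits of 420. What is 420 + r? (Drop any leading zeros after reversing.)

Reverse of 420 is 24.
420 + 24 = 444

444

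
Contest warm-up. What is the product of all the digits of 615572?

2100

6×1×5×5×7×2 = 2100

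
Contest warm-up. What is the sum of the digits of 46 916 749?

46

4+6+9+1+6+7+4+9 = 46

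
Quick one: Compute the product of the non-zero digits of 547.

140

5×4×7 = 140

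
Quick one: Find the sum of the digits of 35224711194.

3+5+2+2+4+7+1+1+1+9+4 = 39

39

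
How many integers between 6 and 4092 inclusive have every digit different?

The integers in [6, 4092] that have every digit different: 6, 7, 8, 9, 10, 12, …, 4091, 4092.
2296 qualify.

2296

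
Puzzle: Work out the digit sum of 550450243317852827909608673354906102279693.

5+5+0+4+5+0+2+4+3+3+1+7+8+5+2+8+2+7+9+0+9+6+0+8+6+7+3+3+5+4+9+0+6+1+0+2+2+7+9+6+9+3 = 185

185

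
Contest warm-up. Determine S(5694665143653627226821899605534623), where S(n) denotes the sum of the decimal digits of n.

159

5+6+9+4+6+6+5+1+4+3+6+5+3+6+2+7+2+2+6+8+2+1+8+9+9+6+0+5+5+3+4+6+2+3 = 159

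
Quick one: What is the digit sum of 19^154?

910

19^154 = 84733383131609122733841870741746766627890486033914182248173919864508238228749955150740060249829941414486696475809945738982321016474401123955386150909532258216749655932761635971887615532789713637321
Sum of its 197 digits: 910.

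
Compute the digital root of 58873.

5+8+8+7+3 = 31
3+1 = 4

4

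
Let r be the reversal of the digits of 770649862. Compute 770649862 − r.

501703785

Reverse of 770649862 is 268946077.
770649862 − 268946077 = 501703785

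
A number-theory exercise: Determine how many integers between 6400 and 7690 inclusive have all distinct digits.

The integers in [6400, 7690] that have all distinct digits: 6401, 6402, 6403, 6405, 6407, 6408, …, 7689, 7690.
666 qualify.

666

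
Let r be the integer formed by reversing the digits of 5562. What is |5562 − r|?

2907

Reverse of 5562 is 2655.
|5562 − 2655| = 2907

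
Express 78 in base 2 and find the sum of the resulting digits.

4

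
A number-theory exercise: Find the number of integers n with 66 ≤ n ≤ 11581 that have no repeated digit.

5550

The integers in [66, 11581] that have no repeated digit: 67, 68, 69, 70, 71, 72, …, 10986, 10987.
5550 qualify.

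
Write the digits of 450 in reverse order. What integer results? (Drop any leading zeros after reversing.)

54

Reversing 450 gives 54.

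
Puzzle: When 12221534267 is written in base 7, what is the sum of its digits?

12221534267 in base 7 is 611601220145.
Digit sum: 6+1+1+6+0+1+2+2+0+1+4+5 = 29.

29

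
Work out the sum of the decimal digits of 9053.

9+0+5+3 = 17

17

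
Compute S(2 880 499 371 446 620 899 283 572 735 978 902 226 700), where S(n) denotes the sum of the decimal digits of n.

2+8+8+0+4+9+9+3+7+1+4+4+6+6+2+0+8+9+9+2+8+3+5+7+2+7+3+5+9+7+8+9+0+2+2+2+6+7+0+0 = 193

193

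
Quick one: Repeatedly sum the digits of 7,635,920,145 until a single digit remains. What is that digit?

6

7+6+3+5+9+2+0+1+4+5 = 42
4+2 = 6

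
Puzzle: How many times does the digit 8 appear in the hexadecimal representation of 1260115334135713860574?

1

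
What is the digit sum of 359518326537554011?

3+5+9+5+1+8+3+2+6+5+3+7+5+5+4+0+1+1 = 73

73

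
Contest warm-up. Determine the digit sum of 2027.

2+0+2+7 = 11

11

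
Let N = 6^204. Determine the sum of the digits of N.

720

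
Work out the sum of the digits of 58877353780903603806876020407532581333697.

5+8+8+7+7+3+5+3+7+8+0+9+0+3+6+0+3+8+0+6+8+7+6+0+2+0+4+0+7+5+3+2+5+8+1+3+3+3+6+9+7 = 185

185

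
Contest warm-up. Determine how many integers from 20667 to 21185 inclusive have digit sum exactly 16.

The integers in [20667, 21185] that have digit sum exactly 16: 20671, 20680, 20707, 20716, 20725, 20734, …, 21175, 21184.
35 qualify.

35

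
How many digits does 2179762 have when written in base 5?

2179762 in base 5 is 1024223022, which has 10 digits.

10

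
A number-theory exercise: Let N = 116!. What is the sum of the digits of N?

729

116! = 33931086844518982011982560935885732032396635556994207701963662088123265314176330336254535971207181169698868584991941607780111073928236261199604691797570505851011072000000000000000000000000000
Sum of its 191 digits: 729.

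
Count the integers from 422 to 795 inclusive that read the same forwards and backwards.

37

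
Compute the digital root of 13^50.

7

The digital root of n equals n mod 9 (or 9 when 9 | n), so we need 13^50 mod 9.
13^50 ≡ 7 (mod 9), so the digital root is 7.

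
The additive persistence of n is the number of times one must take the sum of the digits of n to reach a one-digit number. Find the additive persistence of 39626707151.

39626707151 → 47 → 11 → 2 (3 steps)

3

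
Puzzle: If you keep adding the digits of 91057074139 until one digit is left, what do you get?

1

9+1+0+5+7+0+7+4+1+3+9 = 46
4+6 = 10
1+0 = 1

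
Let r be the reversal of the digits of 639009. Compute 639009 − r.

Reverse of 639009 is 900936.
639009 − 900936 = -261927

-261927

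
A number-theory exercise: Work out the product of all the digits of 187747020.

0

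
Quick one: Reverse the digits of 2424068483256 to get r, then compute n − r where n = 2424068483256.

Reverse of 2424068483256 is 6523848604242.
2424068483256 − 6523848604242 = -4099780120986

-4099780120986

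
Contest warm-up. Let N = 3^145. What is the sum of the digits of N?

315

3^145 = 1522586358169246802159262479225089070726226750574991661790882326344643
Sum of its 70 digits: 315.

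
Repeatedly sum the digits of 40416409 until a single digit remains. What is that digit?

4+0+4+1+6+4+0+9 = 28
2+8 = 10
1+0 = 1

1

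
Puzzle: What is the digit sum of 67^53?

430

67^53 = 6052914552722019591898711030314941034235684285865095543437428583423360086532851192983977435055987
Sum of its 97 digits: 430.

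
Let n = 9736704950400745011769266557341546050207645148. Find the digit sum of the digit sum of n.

10

First digit sum: 190.
1+9+0 = 10.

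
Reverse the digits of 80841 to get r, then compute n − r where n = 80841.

66033

Reverse of 80841 is 14808.
80841 − 14808 = 66033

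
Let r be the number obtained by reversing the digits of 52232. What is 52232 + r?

75457

Reverse of 52232 is 23225.
52232 + 23225 = 75457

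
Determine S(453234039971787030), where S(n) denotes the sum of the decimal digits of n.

75

4+5+3+2+3+4+0+3+9+9+7+1+7+8+7+0+3+0 = 75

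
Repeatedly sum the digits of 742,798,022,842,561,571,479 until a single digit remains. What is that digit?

7+4+2+7+9+8+0+2+2+8+4+2+5+6+1+5+7+1+4+7+9 = 100
1+0+0 = 1

1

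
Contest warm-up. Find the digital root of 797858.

7+9+7+8+5+8 = 44
4+4 = 8

8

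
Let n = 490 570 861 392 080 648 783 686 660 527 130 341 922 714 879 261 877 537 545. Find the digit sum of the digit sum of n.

First digit sum: 265.
2+6+5 = 13.

13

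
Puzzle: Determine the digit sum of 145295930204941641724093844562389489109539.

1+4+5+2+9+5+9+3+0+2+0+4+9+4+1+6+4+1+7+2+4+0+9+3+8+4+4+5+6+2+3+8+9+4+8+9+1+0+9+5+3+9 = 191

191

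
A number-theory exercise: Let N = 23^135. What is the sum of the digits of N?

23^135 = 6811736855645357478508569863707752668469323855053048919032604531393397090508337000142762217881882030084944643381986412915251270991070634925644014864726749844703818184755335080060764007
Sum of its 184 digits: 809.

809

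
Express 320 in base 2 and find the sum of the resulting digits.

320 in base 2 is 101000000.
Digit sum: 1+0+1+0+0+0+0+0+0 = 2.

2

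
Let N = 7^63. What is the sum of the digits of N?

208

7^63 = 174251498233690814305510551794710260107945042018748343
Sum of its 54 digits: 208.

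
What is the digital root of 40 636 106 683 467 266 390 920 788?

3

4+0+6+3+6+1+0+6+6+8+3+4+6+7+2+6+6+3+9+0+9+2+0+7+8+8 = 120
1+2+0 = 3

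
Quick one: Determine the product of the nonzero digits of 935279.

9×3×5×2×7×9 = 17010

17010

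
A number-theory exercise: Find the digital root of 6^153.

The digital root of n equals n mod 9 (or 9 when 9 | n), so we need 6^153 mod 9.
6^153 ≡ 0 (mod 9), so the digital root is 9.

9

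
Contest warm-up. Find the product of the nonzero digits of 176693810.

54432

1×7×6×6×9×3×8×1 = 54432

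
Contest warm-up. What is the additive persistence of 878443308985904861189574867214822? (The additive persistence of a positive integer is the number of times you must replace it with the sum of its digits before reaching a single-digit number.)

3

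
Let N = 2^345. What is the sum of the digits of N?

521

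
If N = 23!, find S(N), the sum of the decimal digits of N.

23! = 25852016738884976640000
Sum of its 23 digits: 99.

99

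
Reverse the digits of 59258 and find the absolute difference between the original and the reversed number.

Reverse of 59258 is 85295.
|59258 − 85295| = 26037

26037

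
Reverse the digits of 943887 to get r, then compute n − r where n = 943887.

155538

Reverse of 943887 is 788349.
943887 − 788349 = 155538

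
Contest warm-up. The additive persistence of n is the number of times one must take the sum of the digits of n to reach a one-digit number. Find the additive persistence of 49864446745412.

49864446745412 → 68 → 14 → 5 (3 steps)

3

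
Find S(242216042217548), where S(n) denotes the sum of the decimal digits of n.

50

2+4+2+2+1+6+0+4+2+2+1+7+5+4+8 = 50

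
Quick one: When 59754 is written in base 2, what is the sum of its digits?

59754 in base 2 is 1110100101101010.
Digit sum: 1+1+1+0+1+0+0+1+0+1+1+0+1+0+1+0 = 9.

9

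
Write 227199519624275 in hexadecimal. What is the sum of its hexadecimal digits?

227199519624275 in base 16 is CEA302A90C53.
Digit sum: 12+14+10+3+0+2+10+9+0+12+5+3 = 80.

80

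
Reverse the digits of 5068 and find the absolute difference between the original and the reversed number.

3537

Reverse of 5068 is 8605.
|5068 − 8605| = 3537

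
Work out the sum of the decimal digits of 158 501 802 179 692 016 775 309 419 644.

1+5+8+5+0+1+8+0+2+1+7+9+6+9+2+0+1+6+7+7+5+3+0+9+4+1+9+6+4+4 = 130

130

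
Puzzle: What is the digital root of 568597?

4

5+6+8+5+9+7 = 40
4+0 = 4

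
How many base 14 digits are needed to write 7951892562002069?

14

7951892562002069 in base 14 is A038D9214CC1C9, which has 14 digits.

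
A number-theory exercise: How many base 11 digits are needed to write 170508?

6

170508 in base 11 is 107118, which has 6 digits.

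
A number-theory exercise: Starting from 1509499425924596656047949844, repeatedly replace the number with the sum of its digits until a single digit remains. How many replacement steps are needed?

1509499425924596656047949844 → 149 → 14 → 5 (3 steps)

3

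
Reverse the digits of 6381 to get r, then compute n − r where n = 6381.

Reverse of 6381 is 1836.
6381 − 1836 = 4545

4545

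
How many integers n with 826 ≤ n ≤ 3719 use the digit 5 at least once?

The integers in [826, 3719] that use the digit 5 at least once: 835, 845, 850, 851, 852, 853, …, 3705, 3715.
793 qualify.

793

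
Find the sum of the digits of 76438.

7+6+4+3+8 = 28

28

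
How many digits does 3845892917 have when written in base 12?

9

3845892917 in base 12 is 8B3B94585, which has 9 digits.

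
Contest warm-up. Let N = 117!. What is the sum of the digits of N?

117! = 3969937160808720895401959629498630647790406360168322301129748464310422041758630649341780708631240196854767624444057168110272995649603642560353748940315749184568295424000000000000000000000000000
Sum of its 193 digits: 738.

738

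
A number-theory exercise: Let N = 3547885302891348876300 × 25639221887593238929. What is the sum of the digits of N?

3547885302891348876300 × 25639221887593238929 = 90965018512562240169485919988841565482700
Sum of its 41 digits: 192.

192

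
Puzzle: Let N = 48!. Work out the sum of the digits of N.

234

48! = 12413915592536072670862289047373375038521486354677760000000000
Sum of its 62 digits: 234.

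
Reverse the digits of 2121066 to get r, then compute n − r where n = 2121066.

Reverse of 2121066 is 6601212.
2121066 − 6601212 = -4480146

-4480146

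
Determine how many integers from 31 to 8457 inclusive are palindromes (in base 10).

The integers in [31, 8457] that are palindromes (in base 10): 33, 44, 55, 66, 77, 88, …, 8338, 8448.
172 qualify.

172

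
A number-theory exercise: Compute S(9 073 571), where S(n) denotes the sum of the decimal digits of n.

9+0+7+3+5+7+1 = 32

32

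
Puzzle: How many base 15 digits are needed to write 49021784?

7

49021784 in base 15 is 4484E8E, which has 7 digits.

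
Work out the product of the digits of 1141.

4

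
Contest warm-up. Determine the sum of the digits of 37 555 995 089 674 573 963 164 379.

145

3+7+5+5+5+9+9+5+0+8+9+6+7+4+5+7+3+9+6+3+1+6+4+3+7+9 = 145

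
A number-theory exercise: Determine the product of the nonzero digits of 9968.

3888

9×9×6×8 = 3888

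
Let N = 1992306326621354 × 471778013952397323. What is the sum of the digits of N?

1992306326621354 × 471778013952397323 = 939926321958218605559743184235342
Sum of its 33 digits: 153.

153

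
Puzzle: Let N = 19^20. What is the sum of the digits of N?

19^20 = 37589973457545958193355601
Sum of its 26 digits: 136.

136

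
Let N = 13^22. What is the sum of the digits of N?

121

13^22 = 3211838877954855105157369
Sum of its 25 digits: 121.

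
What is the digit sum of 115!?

648

115! = 292509369349301569068815180481773552003419272043053514672100535242441942363589054622883930786268803187059211939585703515345785120071002251720730101703194015956992000000000000000000000000000
Sum of its 189 digits: 648.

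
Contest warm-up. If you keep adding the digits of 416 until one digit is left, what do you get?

2

4+1+6 = 11
1+1 = 2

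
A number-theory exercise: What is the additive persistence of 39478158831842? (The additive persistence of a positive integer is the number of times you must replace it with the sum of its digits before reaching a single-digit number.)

39478158831842 → 71 → 8 (2 steps)

2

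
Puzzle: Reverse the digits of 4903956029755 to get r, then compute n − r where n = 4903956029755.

-675250563339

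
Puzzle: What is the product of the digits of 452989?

25920

4×5×2×9×8×9 = 25920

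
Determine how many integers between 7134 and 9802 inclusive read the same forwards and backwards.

The integers in [7134, 9802] that read the same forwards and backwards: 7227, 7337, 7447, 7557, 7667, 7777, …, 9669, 9779.
26 qualify.

26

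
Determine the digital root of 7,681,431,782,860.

7+6+8+1+4+3+1+7+8+2+8+6+0 = 61
6+1 = 7

7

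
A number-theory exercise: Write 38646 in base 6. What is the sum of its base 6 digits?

21

38646 in base 6 is 454530.
Digit sum: 4+5+4+5+3+0 = 21.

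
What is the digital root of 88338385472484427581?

8+8+3+3+8+3+8+5+4+7+2+4+8+4+4+2+7+5+8+1 = 102
1+0+2 = 3

3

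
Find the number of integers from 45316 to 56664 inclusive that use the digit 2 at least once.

The integers in [45316, 56664] that use the digit 2 at least once: 45320, 45321, 45322, 45323, 45324, 45325, …, 56652, 56662.
3781 qualify.

3781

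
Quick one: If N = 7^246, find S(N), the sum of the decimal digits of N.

7^246 = 7836422510936695042793602831641174824356087390368396736651310609251662166011543180719537780947103017803851746537667828018685500569080160417368205829537817166243849695231586374009167555454321313879950746373649
Sum of its 208 digits: 919.

919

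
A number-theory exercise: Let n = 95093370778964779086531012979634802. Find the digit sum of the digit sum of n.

First digit sum: 174.
1+7+4 = 12.

12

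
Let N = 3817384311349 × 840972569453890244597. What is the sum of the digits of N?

3817384311349 × 840972569453890244597 = 3210315492908137884379948013031353
Sum of its 34 digits: 137.

137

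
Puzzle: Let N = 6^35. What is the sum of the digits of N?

6^35 = 1719070799748422591028658176
Sum of its 28 digits: 135.

135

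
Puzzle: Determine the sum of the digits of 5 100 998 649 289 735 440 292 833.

5+1+0+0+9+9+8+6+4+9+2+8+9+7+3+5+4+4+0+2+9+2+8+3+3 = 120

120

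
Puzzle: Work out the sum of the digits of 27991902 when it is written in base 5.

18

27991902 in base 5 is 24131220102.
Digit sum: 2+4+1+3+1+2+2+0+1+0+2 = 18.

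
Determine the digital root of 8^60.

1

The digital root of n equals n mod 9 (or 9 when 9 | n), so we need 8^60 mod 9.
8^60 ≡ 1 (mod 9), so the digital root is 1.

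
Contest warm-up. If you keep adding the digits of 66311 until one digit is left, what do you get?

6+6+3+1+1 = 17
1+7 = 8

8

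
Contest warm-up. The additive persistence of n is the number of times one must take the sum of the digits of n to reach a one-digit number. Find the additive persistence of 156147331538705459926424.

2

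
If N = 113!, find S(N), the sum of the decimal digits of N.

113! = 22311927486598136465966070212187151182564399087952213171022161345724023063584214692821047352118139068425569179220877461124773845924561575264739138192463311667200000000000000000000000000
Sum of its 185 digits: 666.

666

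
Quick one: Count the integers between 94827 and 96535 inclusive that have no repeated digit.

593

The integers in [94827, 96535] that have no repeated digit: 94827, 94830, 94831, 94832, 94835, 94836, …, 96532, 96534.
593 qualify.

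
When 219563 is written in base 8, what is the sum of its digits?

219563 in base 8 is 654653.
Digit sum: 6+5+4+6+5+3 = 29.

29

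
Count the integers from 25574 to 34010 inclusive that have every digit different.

2520

The integers in [25574, 34010] that have every digit different: 25601, 25603, 25604, 25607, 25608, 25609, …, 32986, 32987.
2520 qualify.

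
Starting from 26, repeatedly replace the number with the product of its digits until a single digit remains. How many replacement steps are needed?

2

26 → 12 → 2 (2 steps)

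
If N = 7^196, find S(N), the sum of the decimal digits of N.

7^196 = 4357283753150502780099500046570934468895955247884312228217467756782642968523224594658218498504524802287823926802393300364041307931563344934673367041790844037749877601
Sum of its 166 digits: 745.

745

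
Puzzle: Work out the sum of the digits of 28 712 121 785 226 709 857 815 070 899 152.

2+8+7+1+2+1+2+1+7+8+5+2+2+6+7+0+9+8+5+7+8+1+5+0+7+0+8+9+9+1+5+2 = 145

145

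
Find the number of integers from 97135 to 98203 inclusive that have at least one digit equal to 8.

The integers in [97135, 98203] that have at least one digit equal to 8: 97138, 97148, 97158, 97168, 97178, 97180, …, 98202, 98203.
453 qualify.

453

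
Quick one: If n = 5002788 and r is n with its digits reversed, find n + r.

Reverse of 5002788 is 8872005.
5002788 + 8872005 = 13874793

13874793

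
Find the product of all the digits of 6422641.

6×4×2×2×6×4×1 = 2304

2304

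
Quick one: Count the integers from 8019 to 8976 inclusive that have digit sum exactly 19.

69

The integers in [8019, 8976] that have digit sum exactly 19: 8029, 8038, 8047, 8056, 8065, 8074, …, 8911, 8920.
69 qualify.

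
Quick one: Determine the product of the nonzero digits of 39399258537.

3×9×3×9×9×2×5×8×5×3×7 = 55112400

55112400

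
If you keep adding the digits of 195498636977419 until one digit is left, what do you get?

1+9+5+4+9+8+6+3+6+9+7+7+4+1+9 = 88
8+8 = 16
1+6 = 7
(Equivalently, 195498636977419 mod 9 = 7.)

7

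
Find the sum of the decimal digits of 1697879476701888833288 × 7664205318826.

1697879476701888833288 × 7664205318826 = 13012896916064121944486465201879888
Sum of its 35 digits: 161.

161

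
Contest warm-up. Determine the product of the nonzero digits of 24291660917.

326592

2×4×2×9×1×6×6×9×1×7 = 326592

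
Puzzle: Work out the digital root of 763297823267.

8

7+6+3+2+9+7+8+2+3+2+6+7 = 62
6+2 = 8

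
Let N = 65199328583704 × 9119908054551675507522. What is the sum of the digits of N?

65199328583704 × 9119908054551675507522 = 594611881901883395438524545658621488
Sum of its 36 digits: 177.

177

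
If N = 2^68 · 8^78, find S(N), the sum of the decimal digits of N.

409

2^68 · 8^78 = 8148143905337944345073782753637512644205873574663745002544561797417525199053346824733589504
Sum of its 91 digits: 409.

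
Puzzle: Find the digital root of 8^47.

The digital root of n equals n mod 9 (or 9 when 9 | n), so we need 8^47 mod 9.
8^47 ≡ 8 (mod 9), so the digital root is 8.

8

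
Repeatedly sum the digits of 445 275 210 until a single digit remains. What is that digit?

3

4+4+5+2+7+5+2+1+0 = 30
3+0 = 3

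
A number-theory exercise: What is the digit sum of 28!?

90

28! = 304888344611713860501504000000
Sum of its 30 digits: 90.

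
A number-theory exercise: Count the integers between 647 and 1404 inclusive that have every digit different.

421

The integers in [647, 1404] that have every digit different: 647, 648, 649, 650, 651, 652, …, 1402, 1403.
421 qualify.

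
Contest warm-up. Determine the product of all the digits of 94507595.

0

9×4×5×0×7×5×9×5 = 0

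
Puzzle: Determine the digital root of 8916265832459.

5

8+9+1+6+2+6+5+8+3+2+4+5+9 = 68
6+8 = 14
1+4 = 5
(Equivalently, 8916265832459 mod 9 = 5.)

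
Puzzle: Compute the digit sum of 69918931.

46

6+9+9+1+8+9+3+1 = 46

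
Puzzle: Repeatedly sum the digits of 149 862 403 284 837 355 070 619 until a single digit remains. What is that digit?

1+4+9+8+6+2+4+0+3+2+8+4+8+3+7+3+5+5+0+7+0+6+1+9 = 105
1+0+5 = 6

6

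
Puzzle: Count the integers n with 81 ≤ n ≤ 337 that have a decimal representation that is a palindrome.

26

The integers in [81, 337] that have a decimal representation that is a palindrome: 88, 99, 101, 111, 121, 131, …, 323, 333.
26 qualify.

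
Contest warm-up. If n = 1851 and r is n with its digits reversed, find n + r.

Reverse of 1851 is 1581.
1851 + 1581 = 3432

3432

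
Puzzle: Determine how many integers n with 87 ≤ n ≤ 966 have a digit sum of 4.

10

The integers in [87, 966] that have a digit sum of 4: 103, 112, 121, 130, 202, 211, 220, 301, 310, 400.
10 qualify.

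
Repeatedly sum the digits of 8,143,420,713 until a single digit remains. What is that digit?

8+1+4+3+4+2+0+7+1+3 = 33
3+3 = 6

6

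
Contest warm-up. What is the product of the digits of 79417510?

0

7×9×4×1×7×5×1×0 = 0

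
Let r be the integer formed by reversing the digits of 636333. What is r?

333636

Reversing 636333 gives 333636.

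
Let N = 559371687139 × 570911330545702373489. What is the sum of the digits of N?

140

559371687139 × 570911330545702373489 = 319351634174120842204298635857971
Sum of its 33 digits: 140.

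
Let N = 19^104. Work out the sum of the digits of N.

19^104 = 9780802717140396864655758374640878767259745231096845875416538463966039091922948897598273872135745996935753061610211867742369701468321
Sum of its 133 digits: 658.

658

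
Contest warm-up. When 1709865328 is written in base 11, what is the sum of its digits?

1709865328 in base 11 is 7A81A1146.
Digit sum: 7+10+8+1+10+1+1+4+6 = 48.

48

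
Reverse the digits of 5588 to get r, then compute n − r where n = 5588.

Reverse of 5588 is 8855.
5588 − 8855 = -3267

-3267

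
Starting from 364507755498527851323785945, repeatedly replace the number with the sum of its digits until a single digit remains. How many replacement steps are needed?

3

364507755498527851323785945 → 137 → 11 → 2 (3 steps)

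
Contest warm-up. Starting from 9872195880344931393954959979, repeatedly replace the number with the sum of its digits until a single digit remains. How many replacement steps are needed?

9872195880344931393954959979 → 162 → 9 (2 steps)

2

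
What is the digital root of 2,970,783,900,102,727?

1

2+9+7+0+7+8+3+9+0+0+1+0+2+7+2+7 = 64
6+4 = 10
1+0 = 1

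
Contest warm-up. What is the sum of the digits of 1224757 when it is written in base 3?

11

1224757 in base 3 is 2022020001101.
Digit sum: 2+0+2+2+0+2+0+0+0+1+1+0+1 = 11.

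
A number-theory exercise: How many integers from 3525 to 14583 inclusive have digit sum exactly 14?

595

The integers in [3525, 14583] that have digit sum exactly 14: 3533, 3542, 3551, 3560, 3605, 3614, …, 14531, 14540.
595 qualify.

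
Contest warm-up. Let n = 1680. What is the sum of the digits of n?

15

1+6+8+0 = 15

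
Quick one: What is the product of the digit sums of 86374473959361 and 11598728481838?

S(86374473959361) = 8+6+3+7+4+4+7+3+9+5+9+3+6+1 = 75.
S(11598728481838) = 1+1+5+9+8+7+2+8+4+8+1+8+3+8 = 73.
75 · 73 = 5475.

5475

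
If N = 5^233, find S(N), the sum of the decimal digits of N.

704

5^233 = 7244543263061369894007295432710233424546024958511310551666091911948401054874276091791625161568766479563161951437502263724706186298618604268995113670825958251953125
Sum of its 163 digits: 704.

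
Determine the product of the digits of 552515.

1250

5×5×2×5×1×5 = 1250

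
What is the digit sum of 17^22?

17^22 = 1174562876521148458974062689
Sum of its 28 digits: 136.

136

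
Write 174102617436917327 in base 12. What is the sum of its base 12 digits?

174102617436917327 in base 12 is B3729257A24710BB.
Digit sum: 11+3+7+2+9+2+5+7+10+2+4+7+1+0+11+11 = 92.

92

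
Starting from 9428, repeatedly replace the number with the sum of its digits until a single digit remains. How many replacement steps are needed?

9428 → 23 → 5 (2 steps)

2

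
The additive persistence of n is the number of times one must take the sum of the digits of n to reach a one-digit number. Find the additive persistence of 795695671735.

795695671735 → 70 → 7 (2 steps)

2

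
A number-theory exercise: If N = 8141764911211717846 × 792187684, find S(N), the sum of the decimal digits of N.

8141764911211717846 × 792187684 = 6449805888685276394084208664
Sum of its 28 digits: 148.

148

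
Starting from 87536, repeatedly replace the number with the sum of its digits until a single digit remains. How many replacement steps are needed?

3

87536 → 29 → 11 → 2 (3 steps)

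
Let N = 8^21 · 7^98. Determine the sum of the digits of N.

446

8^21 · 7^98 = 608832248831359795563413807360098018736846212886169730428425803594483149143531139050098124513494433792
Sum of its 102 digits: 446.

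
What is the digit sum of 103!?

103! = 99029007164861804075467152545817733490901658221144924830052805546998766658416222832141441073883538492653516385977292093222882134415149891584000000000000000000000000
Sum of its 164 digits: 621.

621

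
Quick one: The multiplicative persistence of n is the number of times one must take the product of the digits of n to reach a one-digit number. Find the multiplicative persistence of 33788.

2

33788 → 4032 → 0 (2 steps)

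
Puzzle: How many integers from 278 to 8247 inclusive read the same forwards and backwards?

145

The integers in [278, 8247] that read the same forwards and backwards: 282, 292, 303, 313, 323, 333, …, 8118, 8228.
145 qualify.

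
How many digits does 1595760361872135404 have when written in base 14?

1595760361872135404 in base 14 is A386D2D88787B788, which has 16 digits.

16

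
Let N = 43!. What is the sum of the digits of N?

180

43! = 60415263063373835637355132068513997507264512000000000
Sum of its 53 digits: 180.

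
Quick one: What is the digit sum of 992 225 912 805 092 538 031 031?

89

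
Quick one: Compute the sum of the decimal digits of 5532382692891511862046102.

5+5+3+2+3+8+2+6+9+2+8+9+1+5+1+1+8+6+2+0+4+6+1+0+2 = 99

99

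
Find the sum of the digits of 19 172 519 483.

1+9+1+7+2+5+1+9+4+8+3 = 50

50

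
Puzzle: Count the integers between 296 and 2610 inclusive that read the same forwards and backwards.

The integers in [296, 2610] that read the same forwards and backwards: 303, 313, 323, 333, 343, 353, …, 2442, 2552.
86 qualify.

86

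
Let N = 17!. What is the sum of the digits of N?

17! = 355687428096000
Sum of its 15 digits: 63.

63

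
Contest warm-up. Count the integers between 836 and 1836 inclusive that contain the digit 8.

272

The integers in [836, 1836] that contain the digit 8: 836, 837, 838, 839, 840, 841, …, 1835, 1836.
272 qualify.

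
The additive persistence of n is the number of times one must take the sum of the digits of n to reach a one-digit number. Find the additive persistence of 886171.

2

886171 → 31 → 4 (2 steps)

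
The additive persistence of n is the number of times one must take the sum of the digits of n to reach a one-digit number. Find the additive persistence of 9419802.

2

9419802 → 33 → 6 (2 steps)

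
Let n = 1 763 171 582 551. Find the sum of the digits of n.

52

1+7+6+3+1+7+1+5+8+2+5+5+1 = 52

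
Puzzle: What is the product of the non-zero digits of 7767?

2058

7×7×6×7 = 2058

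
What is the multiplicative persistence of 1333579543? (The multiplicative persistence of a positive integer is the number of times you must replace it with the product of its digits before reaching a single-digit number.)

1333579543 → 510300 → 0 (2 steps)

2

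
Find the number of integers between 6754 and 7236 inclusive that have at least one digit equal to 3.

The integers in [6754, 7236] that have at least one digit equal to 3: 6763, 6773, 6783, 6793, 6803, 6813, …, 7235, 7236.
90 qualify.

90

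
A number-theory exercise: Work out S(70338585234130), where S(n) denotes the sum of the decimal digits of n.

52

7+0+3+3+8+5+8+5+2+3+4+1+3+0 = 52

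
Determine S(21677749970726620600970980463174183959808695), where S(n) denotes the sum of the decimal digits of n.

2+1+6+7+7+7+4+9+9+7+0+7+2+6+6+2+0+6+0+0+9+7+0+9+8+0+4+6+3+1+7+4+1+8+3+9+5+9+8+0+8+6+9+5 = 217

217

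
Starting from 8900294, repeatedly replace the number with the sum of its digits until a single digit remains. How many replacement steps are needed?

8900294 → 32 → 5 (2 steps)

2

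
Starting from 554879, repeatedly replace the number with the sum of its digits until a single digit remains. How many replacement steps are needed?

3

554879 → 38 → 11 → 2 (3 steps)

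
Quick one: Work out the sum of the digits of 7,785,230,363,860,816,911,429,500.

104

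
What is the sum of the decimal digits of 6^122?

6^122 = 85990910376963959192066473501852790909859449754411270275114275176943066770808840203664292315136
Sum of its 95 digits: 432.

432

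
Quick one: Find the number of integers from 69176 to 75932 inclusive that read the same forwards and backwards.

68

The integers in [69176, 75932] that read the same forwards and backwards: 69196, 69296, 69396, 69496, 69596, 69696, …, 75757, 75857.
68 qualify.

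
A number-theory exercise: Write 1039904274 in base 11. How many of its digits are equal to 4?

1039904274 in base 11 is 493AA9522.
The digit 4 appears 1 time.

1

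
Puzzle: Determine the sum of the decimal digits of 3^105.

3^105 = 125236737537878753441860054533045969266612127846243
Sum of its 51 digits: 225.

225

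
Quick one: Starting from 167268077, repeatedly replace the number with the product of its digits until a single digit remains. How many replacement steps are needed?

1

167268077 → 0 (1 step)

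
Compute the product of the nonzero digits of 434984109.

124416

4×3×4×9×8×4×1×9 = 124416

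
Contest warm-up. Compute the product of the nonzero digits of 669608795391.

6×6×9×6×8×7×9×5×3×9×1 = 132269760

132269760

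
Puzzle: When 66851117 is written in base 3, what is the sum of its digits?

66851117 in base 3 is 11122210101111022.
Digit sum: 1+1+1+2+2+2+1+0+1+0+1+1+1+1+0+2+2 = 19.

19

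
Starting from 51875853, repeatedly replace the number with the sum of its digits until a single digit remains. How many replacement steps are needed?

51875853 → 42 → 6 (2 steps)

2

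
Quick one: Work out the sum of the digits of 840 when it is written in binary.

4

840 in base 2 is 1101001000.
Digit sum: 1+1+0+1+0+0+1+0+0+0 = 4.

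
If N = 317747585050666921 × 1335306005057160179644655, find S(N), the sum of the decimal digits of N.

317747585050666921 × 1335306005057160179644655 = 424290258410566277909312019714576542957255
Sum of its 42 digits: 182.

182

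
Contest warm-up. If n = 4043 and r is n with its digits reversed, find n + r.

7447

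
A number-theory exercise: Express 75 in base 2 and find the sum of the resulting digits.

4

75 in base 2 is 1001011.
Digit sum: 1+0+0+1+0+1+1 = 4.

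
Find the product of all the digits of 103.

1×0×3 = 0

0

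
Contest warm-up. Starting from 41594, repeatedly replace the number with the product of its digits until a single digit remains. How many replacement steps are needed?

41594 → 720 → 0 (2 steps)

2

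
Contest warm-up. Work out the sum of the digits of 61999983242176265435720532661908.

150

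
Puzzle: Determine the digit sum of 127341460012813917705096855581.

119

1+2+7+3+4+1+4+6+0+0+1+2+8+1+3+9+1+7+7+0+5+0+9+6+8+5+5+5+8+1 = 119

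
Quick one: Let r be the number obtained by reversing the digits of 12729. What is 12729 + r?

105450

Reverse of 12729 is 92721.
12729 + 92721 = 105450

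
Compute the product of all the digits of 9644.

9×6×4×4 = 864

864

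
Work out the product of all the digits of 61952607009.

0

6×1×9×5×2×6×0×7×0×0×9 = 0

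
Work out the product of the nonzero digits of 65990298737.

51438240

6×5×9×9×2×9×8×7×3×7 = 51438240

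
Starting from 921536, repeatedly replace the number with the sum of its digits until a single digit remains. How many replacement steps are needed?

2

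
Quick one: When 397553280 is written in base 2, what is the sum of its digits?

397553280 in base 2 is 10111101100100010111010000000.
Digit sum: 1+0+1+1+1+1+0+1+1+0+0+1+0+0+0+1+0+1+1+1+0+1+0+0+0+0+0+0+0 = 13.

13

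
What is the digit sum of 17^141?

791

17^141 = 311385162313144107424873085781559072480877648857389823050107709241416742258473647555902209193076546579989129429693388636220054676046019437442998040875220981995532229959710417
Sum of its 174 digits: 791.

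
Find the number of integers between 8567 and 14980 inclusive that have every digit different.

The integers in [8567, 14980] that have every digit different: 8567, 8569, 8570, 8571, 8572, 8573, …, 14978, 14980.
2027 qualify.

2027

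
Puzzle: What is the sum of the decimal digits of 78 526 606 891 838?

77

7+8+5+2+6+6+0+6+8+9+1+8+3+8 = 77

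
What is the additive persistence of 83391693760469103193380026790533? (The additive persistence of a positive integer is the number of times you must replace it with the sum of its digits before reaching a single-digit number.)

83391693760469103193380026790533 → 137 → 11 → 2 (3 steps)

3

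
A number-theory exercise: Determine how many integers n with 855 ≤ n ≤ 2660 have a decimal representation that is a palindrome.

The integers in [855, 2660] that have a decimal representation that is a palindrome: 858, 868, 878, 888, 898, 909, …, 2442, 2552.
31 qualify.

31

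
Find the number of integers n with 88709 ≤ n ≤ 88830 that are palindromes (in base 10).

The integers in [88709, 88830] that are palindromes (in base 10): 88788.
1 qualifies.

1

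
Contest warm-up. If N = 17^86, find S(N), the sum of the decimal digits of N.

17^86 = 6585780298034564387330191111341883158675687451132939289318069116379730073913275122082286093482320162819169
Sum of its 106 digits: 460.

460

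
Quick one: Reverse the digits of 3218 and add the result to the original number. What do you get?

Reverse of 3218 is 8123.
3218 + 8123 = 11341

11341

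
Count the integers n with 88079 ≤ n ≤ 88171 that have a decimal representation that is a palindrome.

1

The integers in [88079, 88171] that have a decimal representation that is a palindrome: 88088.
1 qualifies.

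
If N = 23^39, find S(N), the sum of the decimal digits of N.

242

23^39 = 128051775540161094255459334683883498184411818540470887
Sum of its 54 digits: 242.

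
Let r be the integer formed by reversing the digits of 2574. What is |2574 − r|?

2178

Reverse of 2574 is 4752.
|2574 − 4752| = 2178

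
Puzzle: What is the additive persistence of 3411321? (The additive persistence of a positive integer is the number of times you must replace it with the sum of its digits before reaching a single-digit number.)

2

3411321 → 15 → 6 (2 steps)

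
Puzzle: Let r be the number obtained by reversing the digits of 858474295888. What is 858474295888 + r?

Reverse of 858474295888 is 888592474858.
858474295888 + 888592474858 = 1747066770746

1747066770746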